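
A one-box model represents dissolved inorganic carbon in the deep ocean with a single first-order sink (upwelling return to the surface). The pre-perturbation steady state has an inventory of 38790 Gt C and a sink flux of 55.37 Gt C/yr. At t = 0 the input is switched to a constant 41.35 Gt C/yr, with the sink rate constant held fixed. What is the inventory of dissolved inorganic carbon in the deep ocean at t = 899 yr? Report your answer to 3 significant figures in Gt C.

31700 Gt C

Residence time τ = M₀/F₀ = 700.6 yr. The eventual steady state is M_∞ = M₀·(F₁/F₀) = 38790 × 41.35/55.37 = 28968 Gt C.
The anomaly ΔM(t) = M(t) − M_∞ decays as ΔM₀·e^(−t/τ) with ΔM₀ = 38790 − 28968 = 9822 Gt C.
At t = 899 yr, e^(−t/τ) = e^(−1.283) = 0.2771, so ΔM = 2722 Gt C and M = 28968 + 2722 = 31690 Gt C.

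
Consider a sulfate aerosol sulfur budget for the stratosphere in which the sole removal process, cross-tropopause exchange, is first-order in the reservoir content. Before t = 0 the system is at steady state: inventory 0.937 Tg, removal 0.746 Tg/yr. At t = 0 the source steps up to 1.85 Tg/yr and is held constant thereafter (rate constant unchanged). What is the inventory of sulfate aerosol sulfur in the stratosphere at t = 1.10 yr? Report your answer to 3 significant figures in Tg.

Residence time τ = M₀/F₀ = 1.256 yr. The eventual steady state is M_∞ = M₀·(F₁/F₀) = 0.937 × 1.85/0.746 = 2.3237 Tg.
The anomaly ΔM(t) = M(t) − M_∞ decays as ΔM₀·e^(−t/τ) with ΔM₀ = 0.937 − 2.3237 = −1.387 Tg.
At t = 1.10 yr, e^(−t/τ) = e^(−0.8758) = 0.4165, so ΔM = −0.5776 Tg and M = 2.3237 − 0.5776 = 1.7461 Tg.

1.75 Tg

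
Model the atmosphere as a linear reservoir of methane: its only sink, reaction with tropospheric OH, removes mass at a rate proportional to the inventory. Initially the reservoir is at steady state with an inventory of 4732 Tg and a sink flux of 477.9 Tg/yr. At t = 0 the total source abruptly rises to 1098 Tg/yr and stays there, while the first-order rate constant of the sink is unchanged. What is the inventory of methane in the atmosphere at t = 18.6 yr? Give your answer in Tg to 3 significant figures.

9930 Tg

Residence time τ = M₀/F₀ = 9.902 yr. The eventual steady state is M_∞ = M₀·(F₁/F₀) = 4732 × 1098/477.9 = 10872 Tg.
The anomaly ΔM(t) = M(t) − M_∞ decays as ΔM₀·e^(−t/τ) with ΔM₀ = 4732 − 10872 = −6140 Tg.
At t = 18.6 yr, e^(−t/τ) = e^(−1.878) = 0.1528, so ΔM = −938.3 Tg and M = 10872 − 938.3 = 9933.7 Tg.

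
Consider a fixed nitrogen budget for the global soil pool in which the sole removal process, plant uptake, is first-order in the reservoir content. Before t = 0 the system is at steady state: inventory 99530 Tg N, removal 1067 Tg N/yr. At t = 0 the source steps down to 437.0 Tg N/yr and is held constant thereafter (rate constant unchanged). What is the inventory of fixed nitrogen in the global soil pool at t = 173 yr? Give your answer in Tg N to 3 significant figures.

50000 Tg N

The sink rate constant is k = F₀/M₀ = 1067/99530 = 0.01072 yr⁻¹.
Solving dM/dt = F₁ − kM with M(0) = M₀ gives M(t) = F₁/k + (M₀ − F₁/k)·e^(−kt).
F₁/k = 437.0/0.01072 = 40763 Tg N; kt = 0.01072 × 173 = 1.855, e^(−kt) = 0.1565.
M(173) = 40763 + (99530 − 40763) × 0.1565 = 40763 + 9198 = 49961 Tg N.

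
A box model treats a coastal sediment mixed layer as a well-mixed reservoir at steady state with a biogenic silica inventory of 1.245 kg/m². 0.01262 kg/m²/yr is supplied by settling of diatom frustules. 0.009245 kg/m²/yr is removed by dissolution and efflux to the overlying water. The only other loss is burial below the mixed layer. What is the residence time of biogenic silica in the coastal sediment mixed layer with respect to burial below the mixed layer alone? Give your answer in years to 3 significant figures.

At steady state ΣF_in = ΣF_out.
ΣF_in = 0.012620 kg/m²/yr.
Burial below the mixed layer flux = ΣF_in − (0.009245) = 0.012620 − 0.009245 = 0.003375 kg/m²/yr.
τ = M / F = 1.245 / 0.003375 = 368.9 yr.

369 yr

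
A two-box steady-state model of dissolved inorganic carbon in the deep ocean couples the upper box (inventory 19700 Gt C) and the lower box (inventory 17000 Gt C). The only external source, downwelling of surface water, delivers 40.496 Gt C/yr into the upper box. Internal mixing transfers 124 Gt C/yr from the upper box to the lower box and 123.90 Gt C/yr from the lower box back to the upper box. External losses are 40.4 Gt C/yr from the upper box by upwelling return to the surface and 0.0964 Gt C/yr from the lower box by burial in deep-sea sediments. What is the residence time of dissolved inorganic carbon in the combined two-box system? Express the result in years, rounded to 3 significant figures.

906 yr

For the system as a whole, the A↔B exchange is internal and contributes nothing to the throughput; only the external sinks remove mass.
M_total = 19700 + 17000 = 36700 Gt C.
ΣF_external_out = 40.4 + 0.0964 = 40.496 Gt C/yr.
τ = M_total / ΣF_ext = 36700 / 40.496 = 906.3 yr.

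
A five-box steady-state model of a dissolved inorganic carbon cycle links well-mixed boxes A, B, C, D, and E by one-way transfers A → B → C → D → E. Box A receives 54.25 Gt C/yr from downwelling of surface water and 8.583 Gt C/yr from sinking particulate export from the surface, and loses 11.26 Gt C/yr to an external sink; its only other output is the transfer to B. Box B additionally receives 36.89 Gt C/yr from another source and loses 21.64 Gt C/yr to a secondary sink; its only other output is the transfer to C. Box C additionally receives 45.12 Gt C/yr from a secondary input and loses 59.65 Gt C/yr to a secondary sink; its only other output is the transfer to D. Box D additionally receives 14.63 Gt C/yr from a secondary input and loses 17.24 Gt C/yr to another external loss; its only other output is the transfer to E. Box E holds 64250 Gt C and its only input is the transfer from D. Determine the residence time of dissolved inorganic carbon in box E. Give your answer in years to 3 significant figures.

1290 yr

Box A: F(A→B) = (54.25 + 8.583) − 11.26 = 51.573 Gt C/yr.
Box B: F(B→C) = (51.573 + 36.89) − 21.64 = 66.823 Gt C/yr.
Box C: F(C→D) = (66.823 + 45.12) − 59.65 = 52.293 Gt C/yr.
Box D: F(D→E) = (52.293 + 14.63) − 17.24 = 49.683 Gt C/yr.
Box E throughput = its input = 49.683 Gt C/yr; τ = 64250 / 49.683 = 1293 yr.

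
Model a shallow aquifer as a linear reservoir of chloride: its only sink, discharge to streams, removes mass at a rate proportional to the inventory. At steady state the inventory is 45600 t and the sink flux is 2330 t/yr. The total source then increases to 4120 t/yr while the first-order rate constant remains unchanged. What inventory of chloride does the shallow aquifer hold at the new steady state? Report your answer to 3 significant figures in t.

Rate constant k = F/M = 2330 / 45600 = 0.05110 yr⁻¹.
At the new steady state, source = k·M_new ⇒ M_new = 4120 / 0.05110 = 80630 t.
(Equivalently M_new = M × F_new/F_old = 45600 × 4120/2330.)

80600 t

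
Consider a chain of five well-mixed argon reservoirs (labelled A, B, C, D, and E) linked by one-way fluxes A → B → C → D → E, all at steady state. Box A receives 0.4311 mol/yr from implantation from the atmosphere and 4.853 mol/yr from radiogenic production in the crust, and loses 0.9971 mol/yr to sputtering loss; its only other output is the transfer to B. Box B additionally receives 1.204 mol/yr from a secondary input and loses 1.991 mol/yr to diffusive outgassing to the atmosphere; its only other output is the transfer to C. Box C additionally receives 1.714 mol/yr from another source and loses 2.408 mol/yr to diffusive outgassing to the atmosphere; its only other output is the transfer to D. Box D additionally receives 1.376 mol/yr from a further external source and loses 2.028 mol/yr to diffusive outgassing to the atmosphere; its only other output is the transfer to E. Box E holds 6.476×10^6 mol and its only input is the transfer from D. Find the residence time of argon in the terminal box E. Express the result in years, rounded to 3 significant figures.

Box A: F(A→B) = (0.4311 + 4.853) − 0.9971 = 4.2870 mol/yr.
Box B: F(B→C) = (4.2870 + 1.204) − 1.991 = 3.5000 mol/yr.
Box C: F(C→D) = (3.5000 + 1.714) − 2.408 = 2.8060 mol/yr.
Box D: F(D→E) = (2.8060 + 1.376) − 2.028 = 2.1540 mol/yr.
Box E throughput = its input = 2.1540 mol/yr; τ = 6.476×10^6 / 2.1540 = 3.006×10^6 yr.

3.01×10^6 yr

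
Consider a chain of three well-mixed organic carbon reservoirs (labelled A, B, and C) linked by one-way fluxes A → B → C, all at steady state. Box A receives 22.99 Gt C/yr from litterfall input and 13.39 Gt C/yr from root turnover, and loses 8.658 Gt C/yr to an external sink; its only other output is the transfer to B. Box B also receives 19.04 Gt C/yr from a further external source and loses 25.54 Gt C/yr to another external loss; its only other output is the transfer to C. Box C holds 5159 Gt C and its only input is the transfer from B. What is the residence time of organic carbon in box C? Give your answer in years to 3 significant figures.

Box A: F(A→B) = (22.99 + 13.39) − 8.658 = 27.722 Gt C/yr.
Box B: F(B→C) = (27.722 + 19.04) − 25.54 = 21.222 Gt C/yr.
Box C throughput = its input = 21.222 Gt C/yr; τ = 5159 / 21.222 = 243.1 yr.

243 yr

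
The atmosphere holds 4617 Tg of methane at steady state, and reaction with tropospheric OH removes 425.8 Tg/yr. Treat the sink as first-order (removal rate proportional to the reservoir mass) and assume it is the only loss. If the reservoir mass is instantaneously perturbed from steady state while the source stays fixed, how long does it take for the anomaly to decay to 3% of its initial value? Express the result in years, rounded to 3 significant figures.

38.0 yr

For a linear reservoir the anomaly decays as exp(−t/τ) with τ = M/F = 4617/425.8 = 10.84 yr.
exp(−t/τ) = 0.03 ⇒ t = −τ ln(0.03) = 10.84 × 3.507 = 38.02 yr.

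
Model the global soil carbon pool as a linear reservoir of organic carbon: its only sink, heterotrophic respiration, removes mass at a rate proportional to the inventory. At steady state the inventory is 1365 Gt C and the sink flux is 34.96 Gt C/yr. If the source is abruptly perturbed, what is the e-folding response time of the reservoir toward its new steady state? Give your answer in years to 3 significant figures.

For a linear reservoir the response time equals the residence time τ = M/F.
τ = 1365 / 34.96 = 39.04 yr.

39.0 yr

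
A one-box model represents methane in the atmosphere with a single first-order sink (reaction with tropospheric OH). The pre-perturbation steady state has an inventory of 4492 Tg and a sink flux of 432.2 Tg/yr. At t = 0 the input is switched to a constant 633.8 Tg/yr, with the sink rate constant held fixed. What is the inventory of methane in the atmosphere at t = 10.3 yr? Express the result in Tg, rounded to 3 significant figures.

5810 Tg

The sink rate constant is k = F₀/M₀ = 432.2/4492 = 0.09622 yr⁻¹.
Solving dM/dt = F₁ − kM with M(0) = M₀ gives M(t) = F₁/k + (M₀ − F₁/k)·e^(−kt).
F₁/k = 633.8/0.09622 = 6587.3 Tg; kt = 0.09622 × 10.3 = 0.9910, e^(−kt) = 0.3712.
M(10.3) = 6587.3 + (4492 − 6587.3) × 0.3712 = 6587.3 − 777.8 = 5809.5 Tg.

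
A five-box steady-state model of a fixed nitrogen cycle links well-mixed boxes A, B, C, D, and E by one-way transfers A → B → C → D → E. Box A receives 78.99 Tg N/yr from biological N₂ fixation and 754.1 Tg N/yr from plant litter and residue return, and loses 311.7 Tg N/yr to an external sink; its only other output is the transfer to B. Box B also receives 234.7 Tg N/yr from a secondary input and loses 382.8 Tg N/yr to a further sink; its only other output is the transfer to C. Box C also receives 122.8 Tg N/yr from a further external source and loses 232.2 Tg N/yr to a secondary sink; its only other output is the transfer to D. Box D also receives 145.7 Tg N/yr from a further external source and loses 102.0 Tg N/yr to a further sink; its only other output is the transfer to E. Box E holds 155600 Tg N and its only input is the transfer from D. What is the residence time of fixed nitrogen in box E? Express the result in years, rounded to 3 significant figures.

506 yr

Box A: F(A→B) = (78.99 + 754.1) − 311.7 = 521.39 Tg N/yr.
Box B: F(B→C) = (521.39 + 234.7) − 382.8 = 373.29 Tg N/yr.
Box C: F(C→D) = (373.29 + 122.8) − 232.2 = 263.89 Tg N/yr.
Box D: F(D→E) = (263.89 + 145.7) − 102.0 = 307.59 Tg N/yr.
Box E throughput = its input = 307.59 Tg N/yr; τ = 155600 / 307.59 = 505.9 yr.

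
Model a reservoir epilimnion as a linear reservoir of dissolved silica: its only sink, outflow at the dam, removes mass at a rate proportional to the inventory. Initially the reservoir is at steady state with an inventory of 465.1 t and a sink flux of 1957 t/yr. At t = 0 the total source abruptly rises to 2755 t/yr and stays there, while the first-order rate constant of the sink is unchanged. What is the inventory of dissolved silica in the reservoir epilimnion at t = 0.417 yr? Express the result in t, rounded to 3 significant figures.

The sink rate constant is k = F₀/M₀ = 1957/465.1 = 4.208 yr⁻¹.
Solving dM/dt = F₁ − kM with M(0) = M₀ gives M(t) = F₁/k + (M₀ − F₁/k)·e^(−kt).
F₁/k = 2755/4.208 = 654.75 t; kt = 4.208 × 0.417 = 1.755, e^(−kt) = 0.1730.
M(0.417) = 654.75 + (465.1 − 654.75) × 0.1730 = 654.75 − 32.81 = 621.95 t.

622 t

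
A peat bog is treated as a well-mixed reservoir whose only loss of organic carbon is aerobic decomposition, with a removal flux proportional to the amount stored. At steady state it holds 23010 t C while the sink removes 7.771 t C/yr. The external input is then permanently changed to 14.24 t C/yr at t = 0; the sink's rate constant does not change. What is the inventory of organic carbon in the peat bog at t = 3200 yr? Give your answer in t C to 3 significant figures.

τ = M₀/F₀ = 23010/7.771 = 2961 yr; rate constant k = 1/τ.
New steady state M_∞ = F₁/k = F₁·τ = 14.24 × 2961 = 42165 t C.
M(t) = M_∞ + (M₀ − M_∞)·e^(−t/τ); t/τ = 3200/2961 = 1.081, so e^(−t/τ) = 0.3394.
M(t) = 42165 − 19150 × 0.3394 = 35665 t C.

35700 t C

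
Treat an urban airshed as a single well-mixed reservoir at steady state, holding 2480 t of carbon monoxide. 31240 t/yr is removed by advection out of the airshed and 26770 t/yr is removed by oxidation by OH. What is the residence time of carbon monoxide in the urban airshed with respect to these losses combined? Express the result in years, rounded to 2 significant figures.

0.043 yr

Total removal = 31240 + 26770 = 58010 t/yr.
τ = M / ΣF_out = 2480 / 58010 = 0.04275 yr.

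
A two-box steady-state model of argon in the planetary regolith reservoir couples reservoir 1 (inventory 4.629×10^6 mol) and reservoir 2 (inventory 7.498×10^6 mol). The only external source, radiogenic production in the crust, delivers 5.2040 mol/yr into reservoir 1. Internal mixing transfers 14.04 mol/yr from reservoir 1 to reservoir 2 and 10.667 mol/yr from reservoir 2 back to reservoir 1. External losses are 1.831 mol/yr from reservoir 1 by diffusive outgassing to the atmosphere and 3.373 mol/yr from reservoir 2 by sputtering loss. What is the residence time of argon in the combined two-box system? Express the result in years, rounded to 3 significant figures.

2.33×10^6 yr

Treat the two boxes together as one reservoir: the mixing fluxes between them are internal recycling, so τ = ΣM / Σ(external losses).
M_total = 4.629×10^6 + 7.498×10^6 = 1.2127×10^7 mol.
ΣF_external_out = 1.831 + 3.373 = 5.2040 mol/yr.
τ = M_total / ΣF_ext = 1.2127×10^7 / 5.2040 = 2.330×10^6 yr.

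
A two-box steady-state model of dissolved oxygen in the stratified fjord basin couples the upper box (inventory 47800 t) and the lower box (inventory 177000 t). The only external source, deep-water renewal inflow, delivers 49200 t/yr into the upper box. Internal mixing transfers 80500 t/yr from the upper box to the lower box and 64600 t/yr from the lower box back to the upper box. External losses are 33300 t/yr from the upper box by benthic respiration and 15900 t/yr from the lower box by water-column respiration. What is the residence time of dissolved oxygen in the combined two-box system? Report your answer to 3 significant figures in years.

Residence time in the combined system uses the total inventory and the total *external* removal — internal exchanges between the two boxes cancel.
M_total = 47800 + 177000 = 224800 t.
ΣF_external_out = 33300 + 15900 = 49200 t/yr.
τ = M_total / ΣF_ext = 224800 / 49200 = 4.569 yr.

4.57 yr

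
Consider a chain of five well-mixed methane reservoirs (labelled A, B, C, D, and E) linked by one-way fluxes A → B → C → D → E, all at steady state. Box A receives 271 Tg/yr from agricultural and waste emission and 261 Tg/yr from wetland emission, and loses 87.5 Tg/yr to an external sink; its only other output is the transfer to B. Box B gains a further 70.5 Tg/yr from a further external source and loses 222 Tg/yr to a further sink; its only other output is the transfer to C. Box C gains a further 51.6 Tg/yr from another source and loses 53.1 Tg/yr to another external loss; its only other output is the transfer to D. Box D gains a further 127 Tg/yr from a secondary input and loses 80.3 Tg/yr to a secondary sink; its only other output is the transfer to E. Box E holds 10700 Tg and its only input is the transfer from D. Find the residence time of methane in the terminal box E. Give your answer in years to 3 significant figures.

31.6 yr

Box A: F(A→B) = (271 + 261) − 87.5 = 444.50 Tg/yr.
Box B: F(B→C) = (444.50 + 70.5) − 222 = 293.00 Tg/yr.
Box C: F(C→D) = (293.00 + 51.6) − 53.1 = 291.50 Tg/yr.
Box D: F(D→E) = (291.50 + 127) − 80.3 = 338.20 Tg/yr.
Box E throughput = its input = 338.20 Tg/yr; τ = 10700 / 338.20 = 31.64 yr.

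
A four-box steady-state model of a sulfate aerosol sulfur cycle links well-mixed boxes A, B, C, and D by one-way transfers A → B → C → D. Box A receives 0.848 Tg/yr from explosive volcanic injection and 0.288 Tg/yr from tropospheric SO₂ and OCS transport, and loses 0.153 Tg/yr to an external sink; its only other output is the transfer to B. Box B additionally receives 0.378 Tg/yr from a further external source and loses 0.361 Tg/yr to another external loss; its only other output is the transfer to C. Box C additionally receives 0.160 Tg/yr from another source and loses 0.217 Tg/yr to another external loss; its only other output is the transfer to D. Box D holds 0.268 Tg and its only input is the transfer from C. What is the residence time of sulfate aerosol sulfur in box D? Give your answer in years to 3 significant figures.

0.284 yr

Box A: F(A→B) = (0.848 + 0.288) − 0.153 = 0.98300 Tg/yr.
Box B: F(B→C) = (0.98300 + 0.378) − 0.361 = 1.0000 Tg/yr.
Box C: F(C→D) = (1.0000 + 0.160) − 0.217 = 0.94300 Tg/yr.
Box D throughput = its input = 0.94300 Tg/yr; τ = 0.268 / 0.94300 = 0.2842 yr.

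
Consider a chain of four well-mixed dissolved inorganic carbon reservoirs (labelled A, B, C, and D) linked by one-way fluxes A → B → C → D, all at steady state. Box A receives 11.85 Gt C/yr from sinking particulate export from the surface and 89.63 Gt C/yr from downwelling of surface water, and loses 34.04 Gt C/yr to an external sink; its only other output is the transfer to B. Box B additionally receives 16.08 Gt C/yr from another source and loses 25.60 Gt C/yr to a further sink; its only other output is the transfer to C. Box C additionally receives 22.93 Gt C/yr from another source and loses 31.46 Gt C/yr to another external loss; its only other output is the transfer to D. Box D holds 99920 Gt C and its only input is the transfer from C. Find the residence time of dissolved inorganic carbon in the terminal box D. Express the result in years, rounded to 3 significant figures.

Box A: F(A→B) = (11.85 + 89.63) − 34.04 = 67.440 Gt C/yr.
Box B: F(B→C) = (67.440 + 16.08) − 25.60 = 57.920 Gt C/yr.
Box C: F(C→D) = (57.920 + 22.93) − 31.46 = 49.390 Gt C/yr.
Box D throughput = its input = 49.390 Gt C/yr; τ = 99920 / 49.390 = 2023 yr.

2020 yr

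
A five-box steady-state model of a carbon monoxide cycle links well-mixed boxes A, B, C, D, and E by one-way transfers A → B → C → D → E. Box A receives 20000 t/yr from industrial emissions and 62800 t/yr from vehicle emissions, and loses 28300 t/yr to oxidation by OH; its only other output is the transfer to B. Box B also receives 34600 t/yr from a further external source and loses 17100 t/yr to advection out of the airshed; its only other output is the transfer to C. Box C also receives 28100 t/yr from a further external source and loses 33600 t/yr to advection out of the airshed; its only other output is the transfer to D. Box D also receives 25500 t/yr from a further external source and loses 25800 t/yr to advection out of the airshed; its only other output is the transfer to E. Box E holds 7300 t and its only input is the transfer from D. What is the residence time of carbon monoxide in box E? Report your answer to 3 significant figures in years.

0.110 yr

Box A: F(A→B) = (20000 + 62800) − 28300 = 54500 t/yr.
Box B: F(B→C) = (54500 + 34600) − 17100 = 72000 t/yr.
Box C: F(C→D) = (72000 + 28100) − 33600 = 66500 t/yr.
Box D: F(D→E) = (66500 + 25500) − 25800 = 66200 t/yr.
Box E throughput = its input = 66200 t/yr; τ = 7300 / 66200 = 0.1103 yr.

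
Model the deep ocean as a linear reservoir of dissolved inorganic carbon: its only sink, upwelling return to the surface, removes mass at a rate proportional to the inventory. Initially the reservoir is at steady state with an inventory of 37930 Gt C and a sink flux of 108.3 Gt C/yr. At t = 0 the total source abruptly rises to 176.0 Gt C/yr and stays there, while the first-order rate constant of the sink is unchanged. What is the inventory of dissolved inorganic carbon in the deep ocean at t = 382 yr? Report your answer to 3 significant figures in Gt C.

The sink rate constant is k = F₀/M₀ = 108.3/37930 = 0.002855 yr⁻¹.
Solving dM/dt = F₁ − kM with M(0) = M₀ gives M(t) = F₁/k + (M₀ − F₁/k)·e^(−kt).
F₁/k = 176.0/0.002855 = 61641 Gt C; kt = 0.002855 × 382 = 1.091, e^(−kt) = 0.3360.
M(382) = 61641 + (37930 − 61641) × 0.3360 = 61641 − 7966 = 53674 Gt C.

53700 Gt C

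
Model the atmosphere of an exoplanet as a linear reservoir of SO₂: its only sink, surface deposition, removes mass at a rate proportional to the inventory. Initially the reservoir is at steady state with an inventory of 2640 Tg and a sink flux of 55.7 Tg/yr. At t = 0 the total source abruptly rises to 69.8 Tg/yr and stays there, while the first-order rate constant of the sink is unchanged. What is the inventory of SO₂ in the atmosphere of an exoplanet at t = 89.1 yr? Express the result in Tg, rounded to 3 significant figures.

τ = M₀/F₀ = 2640/55.7 = 47.40 yr; rate constant k = 1/τ.
New steady state M_∞ = F₁/k = F₁·τ = 69.8 × 47.40 = 3308.3 Tg.
M(t) = M_∞ + (M₀ − M_∞)·e^(−t/τ); t/τ = 89.1/47.40 = 1.880, so e^(−t/τ) = 0.1526.
M(t) = 3308.3 − 668.3 × 0.1526 = 3206.3 Tg.

3210 Tg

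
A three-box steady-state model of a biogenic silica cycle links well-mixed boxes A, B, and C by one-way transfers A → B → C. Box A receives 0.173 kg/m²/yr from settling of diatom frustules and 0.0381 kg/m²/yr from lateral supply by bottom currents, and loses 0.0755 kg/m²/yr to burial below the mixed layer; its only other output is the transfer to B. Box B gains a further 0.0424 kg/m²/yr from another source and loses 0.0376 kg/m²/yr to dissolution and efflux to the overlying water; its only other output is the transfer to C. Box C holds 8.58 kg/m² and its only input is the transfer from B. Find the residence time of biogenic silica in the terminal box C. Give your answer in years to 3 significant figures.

61.1 yr

Box A: F(A→B) = (0.173 + 0.0381) − 0.0755 = 0.13560 kg/m²/yr.
Box B: F(B→C) = (0.13560 + 0.0424) − 0.0376 = 0.14040 kg/m²/yr.
Box C throughput = its input = 0.14040 kg/m²/yr; τ = 8.58 / 0.14040 = 61.11 yr.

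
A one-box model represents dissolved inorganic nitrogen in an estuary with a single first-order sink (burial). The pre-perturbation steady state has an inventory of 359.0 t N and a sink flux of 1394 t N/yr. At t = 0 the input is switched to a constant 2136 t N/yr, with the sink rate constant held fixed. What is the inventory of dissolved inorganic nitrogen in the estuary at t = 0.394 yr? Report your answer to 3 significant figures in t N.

509 t N

τ = M₀/F₀ = 359.0/1394 = 0.2575 yr; rate constant k = 1/τ.
New steady state M_∞ = F₁/k = F₁·τ = 2136 × 0.2575 = 550.09 t N.
M(t) = M_∞ + (M₀ − M_∞)·e^(−t/τ); t/τ = 0.394/0.2575 = 1.530, so e^(−t/τ) = 0.2166.
M(t) = 550.09 − 191.1 × 0.2166 = 508.71 t N.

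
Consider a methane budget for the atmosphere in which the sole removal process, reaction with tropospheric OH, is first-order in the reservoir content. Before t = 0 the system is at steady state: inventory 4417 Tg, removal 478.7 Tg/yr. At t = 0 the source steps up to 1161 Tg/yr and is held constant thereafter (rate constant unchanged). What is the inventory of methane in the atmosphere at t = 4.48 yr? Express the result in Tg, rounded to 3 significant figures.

6840 Tg

The sink rate constant is k = F₀/M₀ = 478.7/4417 = 0.1084 yr⁻¹.
Solving dM/dt = F₁ − kM with M(0) = M₀ gives M(t) = F₁/k + (M₀ − F₁/k)·e^(−kt).
F₁/k = 1161/0.1084 = 10713 Tg; kt = 0.1084 × 4.48 = 0.4855, e^(−kt) = 0.6154.
M(4.48) = 10713 + (4417 − 10713) × 0.6154 = 10713 − 3874 = 6838.5 Tg.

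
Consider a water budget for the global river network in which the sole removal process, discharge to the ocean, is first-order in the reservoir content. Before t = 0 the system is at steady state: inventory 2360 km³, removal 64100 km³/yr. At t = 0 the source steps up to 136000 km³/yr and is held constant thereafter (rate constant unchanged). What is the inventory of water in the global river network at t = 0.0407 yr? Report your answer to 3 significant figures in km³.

4130 km³

The sink rate constant is k = F₀/M₀ = 64100/2360 = 27.16 yr⁻¹.
Solving dM/dt = F₁ − kM with M(0) = M₀ gives M(t) = F₁/k + (M₀ − F₁/k)·e^(−kt).
F₁/k = 136000/27.16 = 5007.2 km³; kt = 27.16 × 0.0407 = 1.105, e^(−kt) = 0.3311.
M(0.0407) = 5007.2 + (2360 − 5007.2) × 0.3311 = 5007.2 − 876.4 = 4130.8 km³.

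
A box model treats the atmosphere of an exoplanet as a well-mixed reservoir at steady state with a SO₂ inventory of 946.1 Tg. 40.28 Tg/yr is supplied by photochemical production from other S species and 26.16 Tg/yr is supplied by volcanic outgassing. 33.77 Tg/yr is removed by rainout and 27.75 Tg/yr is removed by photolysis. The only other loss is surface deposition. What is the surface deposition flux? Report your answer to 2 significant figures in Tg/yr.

4.9 Tg/yr

At steady state ΣF_in = ΣF_out.
ΣF_in = 40.28 + 26.16 = 66.440 Tg/yr.
Surface deposition flux = ΣF_in − (33.77 + 27.75) = 66.440 − 61.52 = 4.920 Tg/yr.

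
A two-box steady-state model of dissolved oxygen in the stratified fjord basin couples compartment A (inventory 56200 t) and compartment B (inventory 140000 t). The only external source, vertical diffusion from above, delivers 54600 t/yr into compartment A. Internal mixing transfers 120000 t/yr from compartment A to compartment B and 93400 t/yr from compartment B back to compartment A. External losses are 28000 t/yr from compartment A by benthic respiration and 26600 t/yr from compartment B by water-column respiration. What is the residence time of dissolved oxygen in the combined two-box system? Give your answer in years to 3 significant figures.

3.59 yr

Treat the two boxes together as one reservoir: the mixing fluxes between them are internal recycling, so τ = ΣM / Σ(external losses).
M_total = 56200 + 140000 = 196200 t.
ΣF_external_out = 28000 + 26600 = 54600 t/yr.
τ = M_total / ΣF_ext = 196200 / 54600 = 3.593 yr.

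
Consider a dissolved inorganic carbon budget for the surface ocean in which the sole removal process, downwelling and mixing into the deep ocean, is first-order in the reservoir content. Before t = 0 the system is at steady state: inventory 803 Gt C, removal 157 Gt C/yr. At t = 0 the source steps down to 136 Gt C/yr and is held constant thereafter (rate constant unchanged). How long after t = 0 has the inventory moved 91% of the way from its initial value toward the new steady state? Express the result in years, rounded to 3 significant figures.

12.3 yr

τ = M₀/F₀ = 803/157 = 5.115 yr.
The remaining gap fraction is e^(−t/τ); 91% covered ⇒ e^(−t/τ) = 0.0900.
t = −τ ln(0.0900) = 5.115 × 2.408 = 12.32 yr.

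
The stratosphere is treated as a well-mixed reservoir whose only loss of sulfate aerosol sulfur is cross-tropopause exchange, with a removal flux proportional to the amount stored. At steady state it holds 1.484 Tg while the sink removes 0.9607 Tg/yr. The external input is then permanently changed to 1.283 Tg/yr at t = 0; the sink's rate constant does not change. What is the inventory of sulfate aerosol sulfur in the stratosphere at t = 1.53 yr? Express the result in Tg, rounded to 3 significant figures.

Residence time τ = M₀/F₀ = 1.545 yr. The eventual steady state is M_∞ = M₀·(F₁/F₀) = 1.484 × 1.283/0.9607 = 1.9819 Tg.
The anomaly ΔM(t) = M(t) − M_∞ decays as ΔM₀·e^(−t/τ) with ΔM₀ = 1.484 − 1.9819 = −0.4979 Tg.
At t = 1.53 yr, e^(−t/τ) = e^(−0.9905) = 0.3714, so ΔM = −0.1849 Tg and M = 1.9819 − 0.1849 = 1.7970 Tg.

1.80 Tg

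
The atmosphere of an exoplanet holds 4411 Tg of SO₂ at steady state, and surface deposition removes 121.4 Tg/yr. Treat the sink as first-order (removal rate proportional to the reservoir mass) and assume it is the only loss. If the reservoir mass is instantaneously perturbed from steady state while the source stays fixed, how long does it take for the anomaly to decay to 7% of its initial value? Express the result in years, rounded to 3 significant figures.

96.6 yr

For a linear reservoir the anomaly decays as exp(−t/τ) with τ = M/F = 4411/121.4 = 36.33 yr.
exp(−t/τ) = 0.07 ⇒ t = −τ ln(0.07) = 36.33 × 2.659 = 96.62 yr.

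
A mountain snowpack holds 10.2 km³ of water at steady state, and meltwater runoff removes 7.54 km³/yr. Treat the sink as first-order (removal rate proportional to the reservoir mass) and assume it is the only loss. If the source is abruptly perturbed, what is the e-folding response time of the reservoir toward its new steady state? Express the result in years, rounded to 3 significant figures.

1.35 yr

For a linear reservoir the response time equals the residence time τ = M/F.
τ = 10.2 / 7.54 = 1.353 yr.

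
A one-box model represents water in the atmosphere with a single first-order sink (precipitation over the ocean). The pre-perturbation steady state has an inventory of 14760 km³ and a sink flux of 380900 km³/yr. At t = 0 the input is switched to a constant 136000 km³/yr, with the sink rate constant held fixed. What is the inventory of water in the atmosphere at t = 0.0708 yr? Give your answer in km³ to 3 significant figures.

6800 km³

τ = M₀/F₀ = 14760/380900 = 0.03875 yr; rate constant k = 1/τ.
New steady state M_∞ = F₁/k = F₁·τ = 136000 × 0.03875 = 5270.0 km³.
M(t) = M_∞ + (M₀ − M_∞)·e^(−t/τ); t/τ = 0.0708/0.03875 = 1.827, so e^(−t/τ) = 0.1609.
M(t) = 5270.0 + 9490 × 0.1609 = 6796.8 km³.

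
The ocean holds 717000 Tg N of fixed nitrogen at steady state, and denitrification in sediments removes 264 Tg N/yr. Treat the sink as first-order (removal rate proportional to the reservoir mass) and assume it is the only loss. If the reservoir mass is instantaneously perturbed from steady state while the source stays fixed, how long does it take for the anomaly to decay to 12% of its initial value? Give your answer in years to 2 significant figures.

5800 yr

For a linear reservoir the anomaly decays as exp(−t/τ) with τ = M/F = 717000/264 = 2716 yr.
exp(−t/τ) = 0.12 ⇒ t = −τ ln(0.12) = 2716 × 2.120 = 5758 yr.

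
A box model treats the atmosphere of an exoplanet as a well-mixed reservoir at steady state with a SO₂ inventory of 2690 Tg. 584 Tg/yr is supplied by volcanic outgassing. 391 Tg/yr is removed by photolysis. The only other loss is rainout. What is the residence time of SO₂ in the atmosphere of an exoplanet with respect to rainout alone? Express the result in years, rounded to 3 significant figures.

13.9 yr

At steady state ΣF_in = ΣF_out.
ΣF_in = 584.00 Tg/yr.
Rainout flux = ΣF_in − (391) = 584.00 − 391.0 = 193.0 Tg/yr.
τ = M / F = 2690 / 193.0 = 13.94 yr.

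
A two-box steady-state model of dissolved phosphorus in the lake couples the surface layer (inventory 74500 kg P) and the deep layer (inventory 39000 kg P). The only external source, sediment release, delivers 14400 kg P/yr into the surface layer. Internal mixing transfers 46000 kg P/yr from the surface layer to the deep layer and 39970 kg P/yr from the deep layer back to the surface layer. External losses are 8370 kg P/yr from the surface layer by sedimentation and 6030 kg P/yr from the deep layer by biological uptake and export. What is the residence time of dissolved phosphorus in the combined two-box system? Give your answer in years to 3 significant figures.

Treat the two boxes together as one reservoir: the mixing fluxes between them are internal recycling, so τ = ΣM / Σ(external losses).
M_total = 74500 + 39000 = 113500 kg P.
ΣF_external_out = 8370 + 6030 = 14400 kg P/yr.
τ = M_total / ΣF_ext = 113500 / 14400 = 7.882 yr.

7.88 yr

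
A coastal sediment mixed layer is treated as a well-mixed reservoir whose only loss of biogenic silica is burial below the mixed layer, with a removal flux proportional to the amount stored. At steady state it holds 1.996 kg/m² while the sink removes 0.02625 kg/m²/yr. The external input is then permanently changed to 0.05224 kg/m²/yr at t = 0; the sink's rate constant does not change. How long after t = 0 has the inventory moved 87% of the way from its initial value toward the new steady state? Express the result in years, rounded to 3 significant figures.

τ = M₀/F₀ = 1.996/0.02625 = 76.04 yr.
The remaining gap fraction is e^(−t/τ); 87% covered ⇒ e^(−t/τ) = 0.130.
t = −τ ln(0.130) = 76.04 × 2.040 = 155.1 yr.

155 yr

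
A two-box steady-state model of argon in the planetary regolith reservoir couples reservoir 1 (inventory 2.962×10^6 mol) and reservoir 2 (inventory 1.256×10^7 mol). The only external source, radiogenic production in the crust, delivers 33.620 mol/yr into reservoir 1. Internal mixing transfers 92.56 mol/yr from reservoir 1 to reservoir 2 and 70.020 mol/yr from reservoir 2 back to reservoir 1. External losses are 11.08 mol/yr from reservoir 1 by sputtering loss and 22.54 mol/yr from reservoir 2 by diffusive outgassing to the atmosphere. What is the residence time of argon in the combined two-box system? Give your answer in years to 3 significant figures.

For the system as a whole, the A↔B exchange is internal and contributes nothing to the throughput; only the external sinks remove mass.
M_total = 2.962×10^6 + 1.256×10^7 = 1.5522×10^7 mol.
ΣF_external_out = 11.08 + 22.54 = 33.620 mol/yr.
τ = M_total / ΣF_ext = 1.5522×10^7 / 33.620 = 461700 yr.

462000 yr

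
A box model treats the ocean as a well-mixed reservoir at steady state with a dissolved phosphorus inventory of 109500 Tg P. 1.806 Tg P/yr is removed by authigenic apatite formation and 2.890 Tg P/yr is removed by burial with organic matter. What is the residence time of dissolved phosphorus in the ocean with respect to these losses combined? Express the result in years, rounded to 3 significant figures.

23300 yr

Total removal = 1.806 + 2.890 = 4.6960 Tg P/yr.
τ = M / ΣF_out = 109500 / 4.6960 = 23320 yr.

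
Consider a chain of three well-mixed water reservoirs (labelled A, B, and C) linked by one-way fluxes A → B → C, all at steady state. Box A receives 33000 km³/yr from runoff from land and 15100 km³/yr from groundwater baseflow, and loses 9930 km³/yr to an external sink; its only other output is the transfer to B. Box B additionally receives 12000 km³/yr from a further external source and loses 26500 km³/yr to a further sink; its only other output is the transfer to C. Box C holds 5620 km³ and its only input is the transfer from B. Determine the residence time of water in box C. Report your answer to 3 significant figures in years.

Box A: F(A→B) = (33000 + 15100) − 9930 = 38170 km³/yr.
Box B: F(B→C) = (38170 + 12000) − 26500 = 23670 km³/yr.
Box C throughput = its input = 23670 km³/yr; τ = 5620 / 23670 = 0.2374 yr.

0.237 yr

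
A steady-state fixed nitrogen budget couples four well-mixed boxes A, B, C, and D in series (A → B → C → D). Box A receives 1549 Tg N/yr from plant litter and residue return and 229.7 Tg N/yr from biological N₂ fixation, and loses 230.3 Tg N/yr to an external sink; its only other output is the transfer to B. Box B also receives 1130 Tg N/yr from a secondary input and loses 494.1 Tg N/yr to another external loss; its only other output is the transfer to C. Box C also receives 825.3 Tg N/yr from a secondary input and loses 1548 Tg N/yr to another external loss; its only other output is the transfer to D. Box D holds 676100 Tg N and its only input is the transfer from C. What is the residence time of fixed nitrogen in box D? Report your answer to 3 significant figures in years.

Box A: F(A→B) = (1549 + 229.7) − 230.3 = 1548.4 Tg N/yr.
Box B: F(B→C) = (1548.4 + 1130) − 494.1 = 2184.3 Tg N/yr.
Box C: F(C→D) = (2184.3 + 825.3) − 1548 = 1461.6 Tg N/yr.
Box D throughput = its input = 1461.6 Tg N/yr; τ = 676100 / 1461.6 = 462.6 yr.

463 yr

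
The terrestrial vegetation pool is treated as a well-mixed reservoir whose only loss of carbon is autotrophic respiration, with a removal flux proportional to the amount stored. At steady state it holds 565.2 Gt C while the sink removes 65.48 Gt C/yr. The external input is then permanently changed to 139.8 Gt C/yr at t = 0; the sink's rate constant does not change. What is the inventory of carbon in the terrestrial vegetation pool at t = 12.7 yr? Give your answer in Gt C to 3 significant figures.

The sink rate constant is k = F₀/M₀ = 65.48/565.2 = 0.1159 yr⁻¹.
Solving dM/dt = F₁ − kM with M(0) = M₀ gives M(t) = F₁/k + (M₀ − F₁/k)·e^(−kt).
F₁/k = 139.8/0.1159 = 1206.7 Gt C; kt = 0.1159 × 12.7 = 1.471, e^(−kt) = 0.2296.
M(12.7) = 1206.7 + (565.2 − 1206.7) × 0.2296 = 1206.7 − 147.3 = 1059.4 Gt C.

1060 Gt C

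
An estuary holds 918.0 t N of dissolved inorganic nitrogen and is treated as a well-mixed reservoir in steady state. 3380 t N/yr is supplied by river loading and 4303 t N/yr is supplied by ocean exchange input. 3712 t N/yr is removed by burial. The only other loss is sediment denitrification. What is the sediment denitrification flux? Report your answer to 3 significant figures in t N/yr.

3970 t N/yr

At steady state ΣF_in = ΣF_out.
ΣF_in = 3380 + 4303 = 7683.0 t N/yr.
Sediment denitrification flux = ΣF_in − (3712) = 7683.0 − 3712 = 3971 t N/yr.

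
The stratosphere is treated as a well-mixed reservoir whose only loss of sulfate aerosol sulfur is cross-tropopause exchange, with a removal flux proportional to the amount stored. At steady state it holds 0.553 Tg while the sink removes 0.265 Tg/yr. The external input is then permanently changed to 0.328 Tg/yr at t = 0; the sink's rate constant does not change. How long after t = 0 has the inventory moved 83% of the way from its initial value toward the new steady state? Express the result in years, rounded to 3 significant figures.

τ = M₀/F₀ = 0.553/0.265 = 2.087 yr.
The remaining gap fraction is e^(−t/τ); 83% covered ⇒ e^(−t/τ) = 0.170.
t = −τ ln(0.170) = 2.087 × 1.772 = 3.698 yr.

3.70 yr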